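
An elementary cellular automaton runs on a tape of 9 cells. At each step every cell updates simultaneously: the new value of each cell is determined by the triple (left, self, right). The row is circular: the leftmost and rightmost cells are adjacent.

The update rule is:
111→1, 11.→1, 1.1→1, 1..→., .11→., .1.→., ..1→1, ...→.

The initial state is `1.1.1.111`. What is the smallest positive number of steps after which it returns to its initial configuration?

9

step 1: 11.1.1.11
step 2: 111.1.1.1
step 3: 1111.1.1.
step 4: .1111.1.1
step 5: 1.1111.1.
step 6: .1.1111.1
step 7: 1.1.1111.
step 8: .1.1.1111
step 9: 1.1.1.111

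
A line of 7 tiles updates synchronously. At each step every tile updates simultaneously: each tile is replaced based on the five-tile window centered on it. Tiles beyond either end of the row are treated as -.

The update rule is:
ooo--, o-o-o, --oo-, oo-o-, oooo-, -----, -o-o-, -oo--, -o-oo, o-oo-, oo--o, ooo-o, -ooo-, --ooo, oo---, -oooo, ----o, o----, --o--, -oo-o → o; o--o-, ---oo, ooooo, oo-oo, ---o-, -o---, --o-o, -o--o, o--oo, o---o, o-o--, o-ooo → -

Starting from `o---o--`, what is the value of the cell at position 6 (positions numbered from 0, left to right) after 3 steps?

o---o-o
o----o-
o-oo-o-
position 6 holds -

-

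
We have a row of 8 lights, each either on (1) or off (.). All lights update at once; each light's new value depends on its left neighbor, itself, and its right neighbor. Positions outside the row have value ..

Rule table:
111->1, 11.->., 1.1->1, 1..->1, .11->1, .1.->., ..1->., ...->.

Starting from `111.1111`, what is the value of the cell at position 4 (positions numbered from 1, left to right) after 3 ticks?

1

11.1111.
1.1111.1
.1111.1.
position 4 holds 1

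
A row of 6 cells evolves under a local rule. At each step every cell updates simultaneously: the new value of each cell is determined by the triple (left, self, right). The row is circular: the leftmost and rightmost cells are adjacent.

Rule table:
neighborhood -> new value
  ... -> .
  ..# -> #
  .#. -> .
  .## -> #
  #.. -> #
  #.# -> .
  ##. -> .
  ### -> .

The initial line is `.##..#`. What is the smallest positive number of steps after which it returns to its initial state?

.#.##.
#..#.#
.##..#

3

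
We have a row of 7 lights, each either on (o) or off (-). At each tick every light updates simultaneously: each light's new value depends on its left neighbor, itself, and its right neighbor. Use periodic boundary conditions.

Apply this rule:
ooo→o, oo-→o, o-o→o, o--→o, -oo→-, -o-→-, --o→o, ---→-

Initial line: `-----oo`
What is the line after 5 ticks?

-o-oo-o

tick 1: o---o-o
tick 2: oo-o-o-
tick 3: -oo-o-o
tick 4: o-oo-o-
tick 5: -o-oo-o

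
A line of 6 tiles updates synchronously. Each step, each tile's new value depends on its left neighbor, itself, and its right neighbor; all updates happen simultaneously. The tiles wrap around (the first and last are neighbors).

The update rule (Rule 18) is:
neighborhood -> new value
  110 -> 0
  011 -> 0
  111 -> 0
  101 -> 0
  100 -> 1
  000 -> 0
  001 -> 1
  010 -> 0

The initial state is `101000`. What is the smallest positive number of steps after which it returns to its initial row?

2

000101
101000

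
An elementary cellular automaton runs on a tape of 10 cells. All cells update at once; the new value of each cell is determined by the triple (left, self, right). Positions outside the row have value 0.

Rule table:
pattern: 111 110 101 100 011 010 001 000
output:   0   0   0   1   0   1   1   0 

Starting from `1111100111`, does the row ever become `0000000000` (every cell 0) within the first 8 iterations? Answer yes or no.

0000011000
0000100100
0001111110
0010000001
0111000011
1000100100
1101111110
0000000001
iteration 8 is 0000000001, still not uniform 0

no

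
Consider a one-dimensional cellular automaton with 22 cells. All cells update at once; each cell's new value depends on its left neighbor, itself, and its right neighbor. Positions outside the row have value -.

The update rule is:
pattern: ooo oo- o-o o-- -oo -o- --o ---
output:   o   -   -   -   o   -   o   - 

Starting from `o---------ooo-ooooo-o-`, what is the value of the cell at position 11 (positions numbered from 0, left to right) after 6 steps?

o

---------ooo--oooo----
--------ooo--oooo-----
-------ooo--oooo------
------ooo--oooo-------
-----ooo--oooo--------
----ooo--oooo---------
position 11 holds o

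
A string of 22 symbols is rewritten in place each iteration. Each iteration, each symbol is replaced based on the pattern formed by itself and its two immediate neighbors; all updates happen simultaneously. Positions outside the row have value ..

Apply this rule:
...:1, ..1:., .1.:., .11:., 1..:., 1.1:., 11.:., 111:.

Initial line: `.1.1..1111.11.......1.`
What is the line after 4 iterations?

1111111111111.......11

..............11111...
1111111111111.......11
..............11111...  (repeats iteration 1; period 2)
iteration 4: 1111111111111.......11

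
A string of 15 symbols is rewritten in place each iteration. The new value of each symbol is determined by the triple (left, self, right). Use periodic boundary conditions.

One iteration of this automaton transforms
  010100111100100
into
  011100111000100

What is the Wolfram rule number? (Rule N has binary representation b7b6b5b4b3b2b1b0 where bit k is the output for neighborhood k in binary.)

position 7: 111 → 1  (bit 7 = 1)
position 9: 110 → 0  (bit 6 = 0)
position 2: 101 → 1  (bit 5 = 1)
position 4: 100 → 0  (bit 4 = 0)
position 6: 011 → 1  (bit 3 = 1)
position 1: 010 → 1  (bit 2 = 1)
position 0: 001 → 0  (bit 1 = 0)
position 14: 000 → 0  (bit 0 = 0)
bits b7..b0 = 10101100 = 172

172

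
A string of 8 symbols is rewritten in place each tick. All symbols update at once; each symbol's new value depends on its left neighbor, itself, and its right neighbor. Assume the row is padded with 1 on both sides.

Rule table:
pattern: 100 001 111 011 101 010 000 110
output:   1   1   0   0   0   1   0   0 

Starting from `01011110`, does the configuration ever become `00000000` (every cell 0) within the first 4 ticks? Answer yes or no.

no

01000000
01100001
00010010
10111110
tick 4 is 10111110, still not uniform 0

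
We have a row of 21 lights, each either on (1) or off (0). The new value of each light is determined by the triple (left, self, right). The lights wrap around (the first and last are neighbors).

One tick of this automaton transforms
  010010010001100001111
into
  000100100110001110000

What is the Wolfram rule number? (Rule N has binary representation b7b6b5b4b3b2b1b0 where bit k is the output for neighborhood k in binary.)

3

position 18: 111 → 0  (bit 7 = 0)
position 12: 110 → 0  (bit 6 = 0)
position 0: 101 → 0  (bit 5 = 0)
position 2: 100 → 0  (bit 4 = 0)
position 11: 011 → 0  (bit 3 = 0)
position 1: 010 → 0  (bit 2 = 0)
position 3: 001 → 1  (bit 1 = 1)
position 9: 000 → 1  (bit 0 = 1)
bits b7..b0 = 00000011 = 3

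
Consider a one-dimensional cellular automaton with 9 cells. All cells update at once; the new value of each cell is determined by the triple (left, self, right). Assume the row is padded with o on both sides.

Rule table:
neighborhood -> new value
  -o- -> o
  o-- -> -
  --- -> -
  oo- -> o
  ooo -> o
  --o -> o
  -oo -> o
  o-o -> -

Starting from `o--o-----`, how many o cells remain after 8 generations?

o-oo----o
o-oo---oo
o-oo--ooo
o-oo-oooo
o-oo-oooo  (fixed point — unchanged through generation 8)
count of o: 7

7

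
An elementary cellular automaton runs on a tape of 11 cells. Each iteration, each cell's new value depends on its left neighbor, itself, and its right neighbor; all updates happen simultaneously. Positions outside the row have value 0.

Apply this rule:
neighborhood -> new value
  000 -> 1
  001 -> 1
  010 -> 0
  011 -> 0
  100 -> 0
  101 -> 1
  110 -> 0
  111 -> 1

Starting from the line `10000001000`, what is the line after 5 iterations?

00100100100

iteration 1: 00111110011
iteration 2: 11011100100
iteration 3: 00101001001
iteration 4: 11010010010
iteration 5: 00100100100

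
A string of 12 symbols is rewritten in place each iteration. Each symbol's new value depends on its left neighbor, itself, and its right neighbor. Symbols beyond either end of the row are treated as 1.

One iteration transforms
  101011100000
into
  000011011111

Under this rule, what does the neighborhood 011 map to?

At position 4 the neighborhood is 011; the next row has 1 there.

1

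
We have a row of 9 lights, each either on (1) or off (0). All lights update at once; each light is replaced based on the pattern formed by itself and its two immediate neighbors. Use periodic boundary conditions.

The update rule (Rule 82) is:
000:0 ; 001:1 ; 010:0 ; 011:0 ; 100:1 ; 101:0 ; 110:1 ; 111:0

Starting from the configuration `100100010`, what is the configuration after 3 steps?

011010100
101000010
000100100

000100100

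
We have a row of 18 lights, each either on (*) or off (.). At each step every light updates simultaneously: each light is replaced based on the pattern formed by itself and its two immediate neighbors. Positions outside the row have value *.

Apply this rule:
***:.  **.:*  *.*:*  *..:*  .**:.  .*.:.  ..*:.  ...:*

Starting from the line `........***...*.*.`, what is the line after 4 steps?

*******...***..*.*
......***...**..*.
*****...***..**..*
....***...**..**..

....***...**..**..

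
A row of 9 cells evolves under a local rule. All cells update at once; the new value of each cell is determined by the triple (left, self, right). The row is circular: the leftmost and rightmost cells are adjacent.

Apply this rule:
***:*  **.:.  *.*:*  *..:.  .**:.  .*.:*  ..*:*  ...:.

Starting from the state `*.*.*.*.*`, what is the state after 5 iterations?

iteration 1: .*******.
iteration 2: *.*****..
iteration 3: **.***..*
iteration 4: *.*.*..*.
iteration 5: *****.***

*****.***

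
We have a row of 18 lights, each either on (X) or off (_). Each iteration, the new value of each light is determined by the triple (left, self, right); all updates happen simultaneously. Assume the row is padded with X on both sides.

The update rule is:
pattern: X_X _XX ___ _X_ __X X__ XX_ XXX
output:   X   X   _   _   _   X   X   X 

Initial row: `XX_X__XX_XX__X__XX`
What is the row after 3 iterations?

iteration 1: XXX_X_XXXXXX__X_XX
iteration 2: XXXX_XXXXXXXX__XXX
iteration 3: XXXXXXXXXXXXXX_XXX

XXXXXXXXXXXXXX_XXX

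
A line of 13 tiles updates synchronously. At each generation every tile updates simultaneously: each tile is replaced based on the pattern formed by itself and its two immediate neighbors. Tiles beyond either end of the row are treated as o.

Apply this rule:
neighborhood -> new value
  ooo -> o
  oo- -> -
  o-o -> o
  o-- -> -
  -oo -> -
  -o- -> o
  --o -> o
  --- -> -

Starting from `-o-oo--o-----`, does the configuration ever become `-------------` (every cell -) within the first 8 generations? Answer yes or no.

ooo---oo----o
oo---o-----o-
o---oo----ooo
---o-----o-oo
--oo----ooo-o
-o-----o-o-o-
oo----ooooooo
o----o-oooooo
generation 8 is o----o-oooooo, still not uniform -

no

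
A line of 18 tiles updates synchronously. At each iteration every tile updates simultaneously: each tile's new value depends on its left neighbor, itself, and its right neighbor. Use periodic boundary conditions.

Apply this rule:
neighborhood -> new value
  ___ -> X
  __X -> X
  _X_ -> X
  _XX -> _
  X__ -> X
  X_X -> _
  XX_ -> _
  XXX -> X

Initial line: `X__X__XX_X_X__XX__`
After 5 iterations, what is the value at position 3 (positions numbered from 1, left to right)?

XXXXXX___X_XXX__XX
XXXXX_XXXX__X_XX_X
XXXX___XX_XXX_____
_XX_XXX____X_XXXXX
_____X_XXXXX__XXX_
position 3 holds _

_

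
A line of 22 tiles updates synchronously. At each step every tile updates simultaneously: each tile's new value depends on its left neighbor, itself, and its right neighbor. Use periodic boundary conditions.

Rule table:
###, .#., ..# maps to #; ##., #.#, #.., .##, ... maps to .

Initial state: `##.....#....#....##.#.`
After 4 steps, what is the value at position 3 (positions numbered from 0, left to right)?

step 1: ......##...##...#...#.
step 2: .....#....#....##..##.
step 3: ....##...##...#...#...
step 4: ...#....#....##..##...
position 3 holds #

#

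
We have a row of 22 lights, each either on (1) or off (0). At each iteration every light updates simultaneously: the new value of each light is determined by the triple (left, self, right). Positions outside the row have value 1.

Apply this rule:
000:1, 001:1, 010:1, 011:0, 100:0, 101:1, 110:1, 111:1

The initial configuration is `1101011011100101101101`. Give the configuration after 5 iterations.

1111101101101110110110
1111110110110111011011
1111111011011011101101
1111111101101101110110
1111111110110110111011

1111111110110110111011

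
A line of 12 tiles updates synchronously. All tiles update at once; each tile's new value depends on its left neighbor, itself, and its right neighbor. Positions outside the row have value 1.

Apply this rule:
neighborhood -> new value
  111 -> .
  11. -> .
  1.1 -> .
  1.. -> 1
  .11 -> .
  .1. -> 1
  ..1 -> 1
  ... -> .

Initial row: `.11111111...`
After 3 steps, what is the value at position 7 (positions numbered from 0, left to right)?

1

.........1.1
1.......11..
.1.....1..11
position 7 holds 1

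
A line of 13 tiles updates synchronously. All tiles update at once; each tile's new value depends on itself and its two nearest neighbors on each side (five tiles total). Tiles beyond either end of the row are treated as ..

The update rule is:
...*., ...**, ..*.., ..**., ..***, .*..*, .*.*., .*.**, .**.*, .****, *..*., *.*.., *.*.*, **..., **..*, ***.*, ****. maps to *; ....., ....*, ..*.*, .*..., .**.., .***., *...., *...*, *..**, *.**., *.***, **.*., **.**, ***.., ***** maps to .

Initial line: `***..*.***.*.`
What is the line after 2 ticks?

*..**.*..*.*.
**.**.***.**.

**.**.***.**.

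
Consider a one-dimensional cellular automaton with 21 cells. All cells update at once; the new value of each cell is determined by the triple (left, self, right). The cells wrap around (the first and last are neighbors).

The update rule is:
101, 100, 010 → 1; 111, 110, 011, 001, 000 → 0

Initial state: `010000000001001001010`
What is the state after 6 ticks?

000010010000000001001

011000000001101101111
100100000000010010000
110110000000011011000
001001000000000100100
001101100000000110110
000010010000000001001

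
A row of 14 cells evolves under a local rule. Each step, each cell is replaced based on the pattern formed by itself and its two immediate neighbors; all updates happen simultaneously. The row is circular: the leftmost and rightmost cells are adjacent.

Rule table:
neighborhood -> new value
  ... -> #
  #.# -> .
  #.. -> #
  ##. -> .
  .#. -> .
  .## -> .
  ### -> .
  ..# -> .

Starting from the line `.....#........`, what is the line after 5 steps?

##..##########

step 1: ####..########
step 2: ....#.........
step 3: ###..#########
step 4: ...#..........
step 5: ##..##########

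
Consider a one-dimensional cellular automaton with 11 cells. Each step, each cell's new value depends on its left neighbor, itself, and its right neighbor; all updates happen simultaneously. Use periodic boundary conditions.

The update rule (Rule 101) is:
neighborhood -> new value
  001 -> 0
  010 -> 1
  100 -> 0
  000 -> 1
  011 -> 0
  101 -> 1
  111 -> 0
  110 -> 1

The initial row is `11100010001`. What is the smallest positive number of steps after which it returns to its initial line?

step 1: 00101010100
step 2: 10111111101
step 3: 11000000110
step 4: 01011110011
step 5: 11100010001

5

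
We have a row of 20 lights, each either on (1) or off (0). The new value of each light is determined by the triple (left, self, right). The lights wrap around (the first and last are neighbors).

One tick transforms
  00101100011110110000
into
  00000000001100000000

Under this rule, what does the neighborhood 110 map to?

0

At position 5 the neighborhood is 110; the next row has 0 there.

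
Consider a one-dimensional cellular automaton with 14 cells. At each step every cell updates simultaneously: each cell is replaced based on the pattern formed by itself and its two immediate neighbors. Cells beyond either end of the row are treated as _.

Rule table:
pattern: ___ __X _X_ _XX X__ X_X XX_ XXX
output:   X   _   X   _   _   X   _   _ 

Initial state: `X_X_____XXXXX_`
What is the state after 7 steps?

XX___XXX______

XXX_XXX_______
___X____XXXXXX
XX_X_XX_______
__XXX___XXXXXX
X_____X_______
X_XXX_X_XXXXXX
XX___XXX______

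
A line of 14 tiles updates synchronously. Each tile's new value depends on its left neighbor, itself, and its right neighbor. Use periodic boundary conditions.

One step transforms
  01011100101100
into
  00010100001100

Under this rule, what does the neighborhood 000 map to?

At position 13 the neighborhood is 000; the next row has 0 there.

0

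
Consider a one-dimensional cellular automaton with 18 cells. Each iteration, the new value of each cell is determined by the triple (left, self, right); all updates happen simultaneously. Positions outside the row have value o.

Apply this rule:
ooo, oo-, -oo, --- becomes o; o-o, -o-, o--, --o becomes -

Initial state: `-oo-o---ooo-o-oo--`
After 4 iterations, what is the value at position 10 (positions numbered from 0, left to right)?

o

iteration 1: -oo---o-ooo---oo--
iteration 2: -oo-o---ooo-o-oo--  (repeats iteration 0; period 2)
iteration 4: -oo-o---ooo-o-oo--
position 10 holds o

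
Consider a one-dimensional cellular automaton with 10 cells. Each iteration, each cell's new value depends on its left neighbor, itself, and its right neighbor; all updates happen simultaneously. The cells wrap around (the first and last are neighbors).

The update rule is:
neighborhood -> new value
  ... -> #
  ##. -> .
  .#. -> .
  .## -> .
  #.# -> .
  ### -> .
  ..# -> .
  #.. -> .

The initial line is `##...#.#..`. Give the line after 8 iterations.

##...#####

...#......
##...#####
...#......  (repeats iteration 1; period 2)
iteration 8: ##...#####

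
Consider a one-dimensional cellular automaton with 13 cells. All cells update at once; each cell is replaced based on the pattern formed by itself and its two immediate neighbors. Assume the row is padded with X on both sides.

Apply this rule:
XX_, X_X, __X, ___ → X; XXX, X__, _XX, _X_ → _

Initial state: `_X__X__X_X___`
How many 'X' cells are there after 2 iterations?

5

X__X__X_X__XX
X_X__X_X__X__
count of X: 5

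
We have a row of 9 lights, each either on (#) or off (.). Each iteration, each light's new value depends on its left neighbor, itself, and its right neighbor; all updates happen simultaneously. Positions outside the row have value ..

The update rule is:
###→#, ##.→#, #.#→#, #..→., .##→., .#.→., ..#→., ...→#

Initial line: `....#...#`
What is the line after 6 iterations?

####..#.#

###...#..
.##.#...#
..##..#..
#..#....#
.....##..
####..#.#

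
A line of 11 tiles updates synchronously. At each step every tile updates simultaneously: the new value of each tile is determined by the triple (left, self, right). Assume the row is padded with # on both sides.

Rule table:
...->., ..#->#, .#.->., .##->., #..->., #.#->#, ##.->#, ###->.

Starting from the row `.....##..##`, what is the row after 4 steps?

....#.#.#..
...#.#.#..#
..#.#.#..#.
.#.#.#..#.#

.#.#.#..#.#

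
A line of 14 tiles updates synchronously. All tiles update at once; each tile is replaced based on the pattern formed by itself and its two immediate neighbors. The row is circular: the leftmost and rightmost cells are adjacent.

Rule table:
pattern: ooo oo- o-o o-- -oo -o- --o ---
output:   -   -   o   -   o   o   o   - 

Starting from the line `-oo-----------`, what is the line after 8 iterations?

-------oo-----

oo------------
o------------o
------------oo
-----------oo-
----------oo--
---------oo---
--------oo----
-------oo-----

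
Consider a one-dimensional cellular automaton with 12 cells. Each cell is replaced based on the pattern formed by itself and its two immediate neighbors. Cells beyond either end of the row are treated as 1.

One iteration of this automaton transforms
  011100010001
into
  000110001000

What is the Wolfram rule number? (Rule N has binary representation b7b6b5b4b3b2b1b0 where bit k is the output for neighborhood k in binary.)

position 2: 111 → 0  (bit 7 = 0)
position 3: 110 → 1  (bit 6 = 1)
position 0: 101 → 0  (bit 5 = 0)
position 4: 100 → 1  (bit 4 = 1)
position 1: 011 → 0  (bit 3 = 0)
position 7: 010 → 0  (bit 2 = 0)
position 6: 001 → 0  (bit 1 = 0)
position 5: 000 → 0  (bit 0 = 0)
bits b7..b0 = 01010000 = 80

80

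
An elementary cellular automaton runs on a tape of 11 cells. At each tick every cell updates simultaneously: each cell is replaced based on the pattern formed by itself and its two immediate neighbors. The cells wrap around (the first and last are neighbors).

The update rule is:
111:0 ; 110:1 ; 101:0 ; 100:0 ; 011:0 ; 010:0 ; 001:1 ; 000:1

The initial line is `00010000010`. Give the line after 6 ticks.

00001001111

tick 1: 11100111100
tick 2: 00101000101
tick 3: 01000011000
tick 4: 10011101011
tick 5: 10100100000
tick 6: 00001001111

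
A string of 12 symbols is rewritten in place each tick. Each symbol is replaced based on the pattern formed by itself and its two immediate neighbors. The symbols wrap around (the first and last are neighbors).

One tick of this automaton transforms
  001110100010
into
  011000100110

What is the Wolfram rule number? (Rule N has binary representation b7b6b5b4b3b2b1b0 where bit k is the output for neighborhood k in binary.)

14

position 3: 111 → 0  (bit 7 = 0)
position 4: 110 → 0  (bit 6 = 0)
position 5: 101 → 0  (bit 5 = 0)
position 7: 100 → 0  (bit 4 = 0)
position 2: 011 → 1  (bit 3 = 1)
position 6: 010 → 1  (bit 2 = 1)
position 1: 001 → 1  (bit 1 = 1)
position 0: 000 → 0  (bit 0 = 0)
bits b7..b0 = 00001110 = 14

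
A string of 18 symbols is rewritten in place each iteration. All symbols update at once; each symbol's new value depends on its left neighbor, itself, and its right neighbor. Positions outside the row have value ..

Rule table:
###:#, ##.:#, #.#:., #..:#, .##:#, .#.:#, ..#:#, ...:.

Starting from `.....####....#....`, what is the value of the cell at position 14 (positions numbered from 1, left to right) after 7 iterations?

#

....######..###...
...#############..
..###############.
.#################
##################
##################  (fixed point — unchanged through iteration 7)
position 14 holds #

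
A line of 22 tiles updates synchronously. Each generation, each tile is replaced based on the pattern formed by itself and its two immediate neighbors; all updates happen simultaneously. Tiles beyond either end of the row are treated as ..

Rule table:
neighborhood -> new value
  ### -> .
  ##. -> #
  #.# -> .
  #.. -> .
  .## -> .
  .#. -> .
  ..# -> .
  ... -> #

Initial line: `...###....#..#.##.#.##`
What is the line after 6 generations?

##...######..........#

##...#.##.......#....#
.#.#....#.#####...##..
.....##.......#.#..#.#
####..#.#####.........
...#........#.########
##...######..........#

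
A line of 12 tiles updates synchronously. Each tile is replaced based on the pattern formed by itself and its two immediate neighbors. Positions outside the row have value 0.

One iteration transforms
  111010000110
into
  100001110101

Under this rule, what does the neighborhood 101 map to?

At position 3 the neighborhood is 101; the next row has 0 there.

0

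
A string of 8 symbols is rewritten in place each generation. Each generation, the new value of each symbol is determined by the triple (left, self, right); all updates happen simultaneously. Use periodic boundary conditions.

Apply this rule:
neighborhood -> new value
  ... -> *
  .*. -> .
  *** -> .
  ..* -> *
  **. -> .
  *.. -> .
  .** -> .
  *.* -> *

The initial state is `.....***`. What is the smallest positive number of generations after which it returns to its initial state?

16

generation 1: .****...
generation 2: *.....**
generation 3: ..****..
generation 4: **.....*
generation 5: ...****.
generation 6: ***.....
generation 7: ....****
generation 8: .***....
generation 9: *....***
generation 10: ..***...
generation 11: **....**
generation 12: ...***..
generation 13: ***....*
generation 14: ....***.
generation 15: ****....
generation 16: .....***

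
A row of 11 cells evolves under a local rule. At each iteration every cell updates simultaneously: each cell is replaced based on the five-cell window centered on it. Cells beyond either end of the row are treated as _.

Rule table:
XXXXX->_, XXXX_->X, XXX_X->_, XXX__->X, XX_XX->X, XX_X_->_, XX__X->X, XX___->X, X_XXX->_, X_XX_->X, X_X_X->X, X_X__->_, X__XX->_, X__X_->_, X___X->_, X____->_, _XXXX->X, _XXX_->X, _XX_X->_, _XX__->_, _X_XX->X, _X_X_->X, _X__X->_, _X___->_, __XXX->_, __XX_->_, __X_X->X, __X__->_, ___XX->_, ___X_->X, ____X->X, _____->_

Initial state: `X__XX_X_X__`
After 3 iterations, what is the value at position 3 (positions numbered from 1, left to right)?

X

iteration 1: ______XX___
iteration 2: ____X___X__
iteration 3: __XX___X___
position 3 holds X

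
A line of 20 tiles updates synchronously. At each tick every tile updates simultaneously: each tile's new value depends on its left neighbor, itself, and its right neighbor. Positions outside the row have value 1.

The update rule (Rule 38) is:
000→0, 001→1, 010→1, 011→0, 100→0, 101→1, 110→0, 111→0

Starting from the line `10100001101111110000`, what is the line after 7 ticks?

10010000000001100111

01100010010000000001
10000110110000000010
00001001000000000111
00011011000000001000
00100100000000011001
01101100000000100010
10010000000001100111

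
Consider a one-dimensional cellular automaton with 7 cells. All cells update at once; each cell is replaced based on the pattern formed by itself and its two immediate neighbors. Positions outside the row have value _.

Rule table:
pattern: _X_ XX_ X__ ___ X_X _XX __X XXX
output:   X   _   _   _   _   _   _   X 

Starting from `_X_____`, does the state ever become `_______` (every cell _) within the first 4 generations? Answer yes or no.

no

_X_____  (fixed point — unchanged through generation 4)
generation 4 is _X_____, still not uniform _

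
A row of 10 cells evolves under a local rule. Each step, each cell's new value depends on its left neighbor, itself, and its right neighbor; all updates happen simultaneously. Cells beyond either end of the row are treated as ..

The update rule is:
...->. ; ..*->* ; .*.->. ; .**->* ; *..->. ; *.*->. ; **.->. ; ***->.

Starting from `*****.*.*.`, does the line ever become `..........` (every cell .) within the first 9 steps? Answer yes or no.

yes

*.........
..........
all cells are . at step 2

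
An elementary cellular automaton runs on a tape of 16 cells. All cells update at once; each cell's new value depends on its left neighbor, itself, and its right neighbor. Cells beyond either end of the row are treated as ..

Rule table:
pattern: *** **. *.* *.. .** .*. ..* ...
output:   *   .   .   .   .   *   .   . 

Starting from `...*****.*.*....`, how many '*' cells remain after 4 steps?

step 1: ....***..*.*....
step 2: .....*...*.*....
step 3: .....*...*.*....  (fixed point — unchanged through step 4)
count of *: 3

3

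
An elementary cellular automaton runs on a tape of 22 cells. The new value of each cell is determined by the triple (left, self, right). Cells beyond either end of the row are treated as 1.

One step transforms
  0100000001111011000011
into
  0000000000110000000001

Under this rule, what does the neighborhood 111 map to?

At position 10 the neighborhood is 111; the next row has 1 there.

1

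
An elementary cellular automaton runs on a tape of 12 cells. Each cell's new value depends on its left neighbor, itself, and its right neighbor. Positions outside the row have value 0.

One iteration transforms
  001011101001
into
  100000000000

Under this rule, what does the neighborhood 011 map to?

0

At position 4 the neighborhood is 011; the next row has 0 there.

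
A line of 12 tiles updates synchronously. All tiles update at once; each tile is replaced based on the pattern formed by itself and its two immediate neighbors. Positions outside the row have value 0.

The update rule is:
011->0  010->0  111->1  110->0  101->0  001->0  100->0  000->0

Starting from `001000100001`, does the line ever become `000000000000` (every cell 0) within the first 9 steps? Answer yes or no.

yes

000000000000
all cells are 0 at step 1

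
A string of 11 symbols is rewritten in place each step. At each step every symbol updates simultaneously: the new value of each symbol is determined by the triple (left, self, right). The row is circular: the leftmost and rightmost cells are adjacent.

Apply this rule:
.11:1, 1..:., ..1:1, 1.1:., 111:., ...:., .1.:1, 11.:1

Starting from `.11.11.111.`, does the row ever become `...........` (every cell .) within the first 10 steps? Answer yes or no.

no

111.11.1.1.
1.1.11.1.1.
1.1.11.1.1.  (fixed point — unchanged through step 10)
step 10 is 1.1.11.1.1., still not uniform .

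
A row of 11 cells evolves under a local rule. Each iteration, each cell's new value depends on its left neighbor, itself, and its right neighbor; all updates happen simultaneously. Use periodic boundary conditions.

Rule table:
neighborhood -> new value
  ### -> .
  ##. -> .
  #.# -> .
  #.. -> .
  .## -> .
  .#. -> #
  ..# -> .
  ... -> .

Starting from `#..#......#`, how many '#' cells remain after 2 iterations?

1

iteration 1: ...#.......
iteration 2: ...#.......
count of #: 1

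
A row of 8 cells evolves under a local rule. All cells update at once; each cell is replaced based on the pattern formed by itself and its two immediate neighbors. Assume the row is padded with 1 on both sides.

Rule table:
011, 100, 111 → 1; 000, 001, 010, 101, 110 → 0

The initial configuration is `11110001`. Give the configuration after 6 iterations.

iteration 1: 11101001
iteration 2: 11000101
iteration 3: 10100001
iteration 4: 00010001
iteration 5: 10001001
iteration 6: 01000101

01000101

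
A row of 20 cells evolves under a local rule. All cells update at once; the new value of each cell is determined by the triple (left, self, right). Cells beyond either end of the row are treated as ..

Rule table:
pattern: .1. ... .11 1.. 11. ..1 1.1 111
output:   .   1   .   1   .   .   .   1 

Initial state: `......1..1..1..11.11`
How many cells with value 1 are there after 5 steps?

11111..1..1..1......
.111.1..1..1..111111
..1...1..1..1..1111.
1..11..1..1..1..11.1
.1...1..1..1..1.....
count of 1: 5

5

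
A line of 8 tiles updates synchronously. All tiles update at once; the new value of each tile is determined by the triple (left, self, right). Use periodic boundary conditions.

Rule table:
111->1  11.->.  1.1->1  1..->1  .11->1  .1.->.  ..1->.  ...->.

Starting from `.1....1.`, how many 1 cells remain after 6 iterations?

..1....1
1..1....
.1..1...
..1..1..
...1..1.
....1..1
count of 1: 2

2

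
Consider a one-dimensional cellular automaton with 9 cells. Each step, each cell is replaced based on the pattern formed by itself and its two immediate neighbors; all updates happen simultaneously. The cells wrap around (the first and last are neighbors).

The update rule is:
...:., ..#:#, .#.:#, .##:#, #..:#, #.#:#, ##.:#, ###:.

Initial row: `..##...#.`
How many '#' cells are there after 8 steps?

6

step 1: .####.###
step 2: ##..###.#
step 3: .####.###  (repeats step 1; period 2)
step 8: ##..###.#
count of #: 6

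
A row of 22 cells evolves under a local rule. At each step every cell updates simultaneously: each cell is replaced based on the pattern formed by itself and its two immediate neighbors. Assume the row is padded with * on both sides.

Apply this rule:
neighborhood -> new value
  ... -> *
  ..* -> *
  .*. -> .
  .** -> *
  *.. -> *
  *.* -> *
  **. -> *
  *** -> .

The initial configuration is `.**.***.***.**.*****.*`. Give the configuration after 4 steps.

*****.***.******...***
....***.***....*****..
*****.***.******...***  (repeats step 1; period 2)
step 4: ....***.***....*****..

....***.***....*****..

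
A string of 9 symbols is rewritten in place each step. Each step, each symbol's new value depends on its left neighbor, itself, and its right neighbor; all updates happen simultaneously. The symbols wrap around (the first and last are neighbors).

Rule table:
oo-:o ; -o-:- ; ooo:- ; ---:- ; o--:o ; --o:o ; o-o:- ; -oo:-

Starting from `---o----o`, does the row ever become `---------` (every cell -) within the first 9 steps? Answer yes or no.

o-o-o--o-
-----oo--
----o-oo-
---o---oo
o-o-o-o-o
o--------
-o------o
--o----o-
-o-o--o-o
step 9 is -o-o--o-o, still not uniform -

no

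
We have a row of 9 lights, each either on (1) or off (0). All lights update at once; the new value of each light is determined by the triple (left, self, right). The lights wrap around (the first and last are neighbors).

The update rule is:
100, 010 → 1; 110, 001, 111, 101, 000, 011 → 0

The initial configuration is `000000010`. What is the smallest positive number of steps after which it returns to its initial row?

000000011
100000000
110000000
001000000
001100000
000010000
000011000
000000100
000000110
000000001
100000001
010000000
011000000
000100000
000110000
000001000
000001100
000000010

18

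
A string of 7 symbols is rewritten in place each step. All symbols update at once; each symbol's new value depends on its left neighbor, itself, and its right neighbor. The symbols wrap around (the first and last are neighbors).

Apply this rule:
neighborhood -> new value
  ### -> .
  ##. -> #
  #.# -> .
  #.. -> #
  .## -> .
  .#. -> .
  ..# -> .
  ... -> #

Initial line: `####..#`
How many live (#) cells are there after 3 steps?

2

step 1: ...##..
step 2: ##..###
step 3: .##....
count of #: 2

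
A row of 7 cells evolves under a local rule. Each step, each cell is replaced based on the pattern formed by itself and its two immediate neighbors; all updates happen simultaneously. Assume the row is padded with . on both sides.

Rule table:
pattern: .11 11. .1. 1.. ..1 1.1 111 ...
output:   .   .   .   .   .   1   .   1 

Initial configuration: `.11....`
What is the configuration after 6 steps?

111....

step 1: ....111
step 2: 111....
step 3: ....111  (repeats step 1; period 2)
step 6: 111....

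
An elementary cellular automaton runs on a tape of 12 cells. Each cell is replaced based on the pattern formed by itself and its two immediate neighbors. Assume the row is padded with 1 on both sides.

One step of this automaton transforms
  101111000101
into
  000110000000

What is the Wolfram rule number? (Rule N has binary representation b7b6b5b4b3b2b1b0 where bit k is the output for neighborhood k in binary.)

position 3: 111 → 1  (bit 7 = 1)
position 0: 110 → 0  (bit 6 = 0)
position 1: 101 → 0  (bit 5 = 0)
position 6: 100 → 0  (bit 4 = 0)
position 2: 011 → 0  (bit 3 = 0)
position 9: 010 → 0  (bit 2 = 0)
position 8: 001 → 0  (bit 1 = 0)
position 7: 000 → 0  (bit 0 = 0)
bits b7..b0 = 10000000 = 128

128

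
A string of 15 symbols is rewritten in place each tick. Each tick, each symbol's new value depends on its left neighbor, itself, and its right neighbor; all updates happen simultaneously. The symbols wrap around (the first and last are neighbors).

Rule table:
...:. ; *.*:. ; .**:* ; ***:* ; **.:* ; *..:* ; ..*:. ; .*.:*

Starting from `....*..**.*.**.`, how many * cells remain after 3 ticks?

....**.**.*.***
*...**.**.*.***
**..**.**.*.***
count of *: 10

10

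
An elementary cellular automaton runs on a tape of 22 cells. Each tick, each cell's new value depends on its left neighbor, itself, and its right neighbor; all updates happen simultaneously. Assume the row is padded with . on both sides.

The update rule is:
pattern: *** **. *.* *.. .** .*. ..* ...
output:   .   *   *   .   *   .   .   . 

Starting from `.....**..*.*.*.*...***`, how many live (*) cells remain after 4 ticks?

.....**...*.*.*....*.*
.....**....*.*......*.
.....**.....*.........
.....**...............
count of *: 2

2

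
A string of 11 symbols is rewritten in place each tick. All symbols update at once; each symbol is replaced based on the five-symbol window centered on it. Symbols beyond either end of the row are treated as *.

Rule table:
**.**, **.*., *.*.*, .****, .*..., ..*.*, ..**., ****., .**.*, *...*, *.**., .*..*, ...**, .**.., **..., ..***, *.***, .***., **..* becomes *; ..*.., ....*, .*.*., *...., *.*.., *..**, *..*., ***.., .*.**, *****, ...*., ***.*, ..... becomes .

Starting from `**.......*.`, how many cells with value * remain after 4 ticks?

4

*.*......*.
.*.*.....*.
**..*....*.
*.*..*...*.
count of *: 4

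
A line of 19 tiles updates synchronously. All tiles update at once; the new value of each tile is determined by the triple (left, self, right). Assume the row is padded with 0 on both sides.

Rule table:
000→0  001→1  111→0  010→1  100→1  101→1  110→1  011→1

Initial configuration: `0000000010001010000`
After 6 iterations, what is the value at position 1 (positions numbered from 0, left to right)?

0

iteration 1: 0000000111011111000
iteration 2: 0000001101110001100
iteration 3: 0000011111011011110
iteration 4: 0000110001111110011
iteration 5: 0001111011000011111
iteration 6: 0011001111100110001
position 1 holds 0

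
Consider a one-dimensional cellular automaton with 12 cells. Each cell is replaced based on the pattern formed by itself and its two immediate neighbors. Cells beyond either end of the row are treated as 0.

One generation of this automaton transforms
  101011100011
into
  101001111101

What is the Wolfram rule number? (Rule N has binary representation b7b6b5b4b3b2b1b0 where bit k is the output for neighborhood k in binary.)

position 5: 111 → 1  (bit 7 = 1)
position 6: 110 → 1  (bit 6 = 1)
position 1: 101 → 0  (bit 5 = 0)
position 7: 100 → 1  (bit 4 = 1)
position 4: 011 → 0  (bit 3 = 0)
position 0: 010 → 1  (bit 2 = 1)
position 9: 001 → 1  (bit 1 = 1)
position 8: 000 → 1  (bit 0 = 1)
bits b7..b0 = 11010111 = 215

215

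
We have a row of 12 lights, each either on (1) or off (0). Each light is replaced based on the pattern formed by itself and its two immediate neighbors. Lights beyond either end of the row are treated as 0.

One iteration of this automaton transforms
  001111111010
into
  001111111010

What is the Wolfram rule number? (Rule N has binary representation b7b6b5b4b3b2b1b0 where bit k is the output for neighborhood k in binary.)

position 3: 111 → 1  (bit 7 = 1)
position 8: 110 → 1  (bit 6 = 1)
position 9: 101 → 0  (bit 5 = 0)
position 11: 100 → 0  (bit 4 = 0)
position 2: 011 → 1  (bit 3 = 1)
position 10: 010 → 1  (bit 2 = 1)
position 1: 001 → 0  (bit 1 = 0)
position 0: 000 → 0  (bit 0 = 0)
bits b7..b0 = 11001100 = 204

204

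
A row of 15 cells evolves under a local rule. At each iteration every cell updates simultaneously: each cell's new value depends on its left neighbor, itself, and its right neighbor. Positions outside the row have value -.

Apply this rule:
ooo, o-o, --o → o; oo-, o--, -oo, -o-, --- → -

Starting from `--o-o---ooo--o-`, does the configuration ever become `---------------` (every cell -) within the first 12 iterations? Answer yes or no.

-o-o---o-o--o--
o-o---o-o--o---
-o---o-o--o----
o---o-o--o-----
---o-o--o------
--o-o--o-------
-o-o--o--------
o-o--o---------
-o--o----------
o--o-----------
--o------------
-o-------------
iteration 12 is -o-------------, still not uniform -

no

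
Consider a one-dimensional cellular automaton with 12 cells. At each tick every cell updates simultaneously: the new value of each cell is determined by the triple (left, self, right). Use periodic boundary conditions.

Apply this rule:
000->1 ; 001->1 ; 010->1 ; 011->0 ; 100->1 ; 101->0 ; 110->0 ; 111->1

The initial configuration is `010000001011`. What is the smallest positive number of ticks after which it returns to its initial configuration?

tick 1: 011111111000
tick 2: 101111110111
tick 3: 000111100011
tick 4: 111011011100
tick 5: 010000001011

5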